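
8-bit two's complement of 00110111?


Original: 00110111
Step 1 - Invert all bits: 11001000
Step 2 - Add 1: 11001000 + 1
= 11001001 (represents -55)


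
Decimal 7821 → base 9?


Divide by 9 repeatedly:
7821 ÷ 9 = 869 remainder 0
869 ÷ 9 = 96 remainder 5
96 ÷ 9 = 10 remainder 6
10 ÷ 9 = 1 remainder 1
1 ÷ 9 = 0 remainder 1
Reading remainders bottom-up:
= 11650


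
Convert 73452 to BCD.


Each digit → 4-bit binary:
  7 → 0111
  3 → 0011
  4 → 0100
  5 → 0101
  2 → 0010
= 0111 0011 0100 0101 0010


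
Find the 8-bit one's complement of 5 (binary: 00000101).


Original: 00000101
Invert all bits:
  bit 0: 0 → 1
  bit 1: 0 → 1
  bit 2: 0 → 1
  bit 3: 0 → 1
  bit 4: 0 → 1
  bit 5: 1 → 0
  bit 6: 0 → 1
  bit 7: 1 → 0
= 11111010


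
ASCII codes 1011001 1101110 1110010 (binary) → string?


Codes (binary): 1011001 1101110 1110010
Per-code ASCII lookup:
  1011001 = 89  (range 65-90: uppercase, 89 - 65 = 24) → 'Y'
  1101110 = 110  (range 97-122: lowercase, 110 - 97 = 13) → 'n'
  1110010 = 114  (range 97-122: lowercase, 114 - 97 = 17) → 'r'
= 'Ynr'


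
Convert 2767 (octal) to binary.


Each octal digit → 3 binary bits:
  2 = 010
  7 = 111
  6 = 110
  7 = 111
Concatenate: 010 111 110 111
= 010111110111


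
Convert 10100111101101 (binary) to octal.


Group into 3-bit groups: 010100111101101
  010 = 2
  100 = 4
  111 = 7
  101 = 5
  101 = 5
= 0o24755


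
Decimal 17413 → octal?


Divide by 8 repeatedly:
17413 ÷ 8 = 2176 remainder 5
2176 ÷ 8 = 272 remainder 0
272 ÷ 8 = 34 remainder 0
34 ÷ 8 = 4 remainder 2
4 ÷ 8 = 0 remainder 4
Reading remainders bottom-up:
= 0o42005


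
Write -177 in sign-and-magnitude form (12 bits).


Sign bit: 1 (negative)
Magnitude: 177 = 00010110001
= 100010110001


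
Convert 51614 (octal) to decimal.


Positional values:
Position 0: 4 × 8^0 = 4
Position 1: 1 × 8^1 = 8
Position 2: 6 × 8^2 = 384
Position 3: 1 × 8^3 = 512
Position 4: 5 × 8^4 = 20480
Sum = 4 + 8 + 384 + 512 + 20480
= 21388


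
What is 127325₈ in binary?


Each octal digit → 3 binary bits:
  1 = 001
  2 = 010
  7 = 111
  3 = 011
  2 = 010
  5 = 101
Concatenate: 001 010 111 011 010 101
= 001010111011010101


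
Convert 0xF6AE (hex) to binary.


Each hex digit → 4 binary bits:
  F = 1111
  6 = 0110
  A = 1010
  E = 1110
Concatenate: 1111 0110 1010 1110
= 1111011010101110


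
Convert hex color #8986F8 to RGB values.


Hex: #8986F8
R = 89₁₆ = 137
G = 86₁₆ = 134
B = F8₁₆ = 248
= RGB(137, 134, 248)


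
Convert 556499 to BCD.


Each digit → 4-bit binary:
  5 → 0101
  5 → 0101
  6 → 0110
  4 → 0100
  9 → 1001
  9 → 1001
= 0101 0101 0110 0100 1001 1001


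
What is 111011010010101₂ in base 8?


Group into 3-bit groups: 111011010010101
  111 = 7
  011 = 3
  010 = 2
  010 = 2
  101 = 5
= 0o73225


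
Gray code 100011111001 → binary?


Gray code: 100011111001
MSB stays the same: 1
Each subsequent bit = prev_binary XOR current_gray:
  B[1] = 1 XOR 0 = 1
  B[2] = 1 XOR 0 = 1
  B[3] = 1 XOR 0 = 1
  B[4] = 1 XOR 1 = 0
  B[5] = 0 XOR 1 = 1
  B[6] = 1 XOR 1 = 0
  B[7] = 0 XOR 1 = 1
  B[8] = 1 XOR 1 = 0
  B[9] = 0 XOR 0 = 0
  B[10] = 0 XOR 0 = 0
  B[11] = 0 XOR 1 = 1
= 111101010001 (3921 decimal)


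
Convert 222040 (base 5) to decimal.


Positional values (base 5):
  0 × 5^0 = 0 × 1 = 0
  4 × 5^1 = 4 × 5 = 20
  0 × 5^2 = 0 × 25 = 0
  2 × 5^3 = 2 × 125 = 250
  2 × 5^4 = 2 × 625 = 1250
  2 × 5^5 = 2 × 3125 = 6250
Sum = 0 + 20 + 0 + 250 + 1250 + 6250
= 7770


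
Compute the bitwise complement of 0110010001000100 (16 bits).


Original: 0110010001000100
Invert all bits:
  bit 0: 0 → 1
  bit 1: 1 → 0
  bit 2: 1 → 0
  bit 3: 0 → 1
  bit 4: 0 → 1
  bit 5: 1 → 0
  bit 6: 0 → 1
  bit 7: 0 → 1
  bit 8: 0 → 1
  bit 9: 1 → 0
  bit 10: 0 → 1
  bit 11: 0 → 1
  bit 12: 0 → 1
  bit 13: 1 → 0
  bit 14: 0 → 1
  bit 15: 0 → 1
= 1001101110111011


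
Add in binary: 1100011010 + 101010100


Align and add column by column (LSB to MSB, carry propagating):
  01100011010
+ 00101010100
  -----------
  col 0: 0 + 0 + 0 (carry in) = 0 → bit 0, carry out 0
  col 1: 1 + 0 + 0 (carry in) = 1 → bit 1, carry out 0
  col 2: 0 + 1 + 0 (carry in) = 1 → bit 1, carry out 0
  col 3: 1 + 0 + 0 (carry in) = 1 → bit 1, carry out 0
  col 4: 1 + 1 + 0 (carry in) = 2 → bit 0, carry out 1
  col 5: 0 + 0 + 1 (carry in) = 1 → bit 1, carry out 0
  col 6: 0 + 1 + 0 (carry in) = 1 → bit 1, carry out 0
  col 7: 0 + 0 + 0 (carry in) = 0 → bit 0, carry out 0
  col 8: 1 + 1 + 0 (carry in) = 2 → bit 0, carry out 1
  col 9: 1 + 0 + 1 (carry in) = 2 → bit 0, carry out 1
  col 10: 0 + 0 + 1 (carry in) = 1 → bit 1, carry out 0
Reading bits MSB→LSB: 10001101110
Strip leading zeros: 10001101110
= 10001101110


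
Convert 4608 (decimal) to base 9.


Divide by 9 repeatedly:
4608 ÷ 9 = 512 remainder 0
512 ÷ 9 = 56 remainder 8
56 ÷ 9 = 6 remainder 2
6 ÷ 9 = 0 remainder 6
Reading remainders bottom-up:
= 6280


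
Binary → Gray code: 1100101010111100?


Binary: 1100101010111100
Gray code: G = B XOR (B >> 1)
B >> 1 = 0110010101011110
1100101010111100 XOR 0110010101011110:
  1 XOR 0 = 1
  1 XOR 1 = 0
  0 XOR 1 = 1
  0 XOR 0 = 0
  1 XOR 0 = 1
  0 XOR 1 = 1
  1 XOR 0 = 1
  0 XOR 1 = 1
  1 XOR 0 = 1
  0 XOR 1 = 1
  1 XOR 0 = 1
  1 XOR 1 = 0
  1 XOR 1 = 0
  1 XOR 1 = 0
  0 XOR 1 = 1
  0 XOR 0 = 0
= 1010111111100010


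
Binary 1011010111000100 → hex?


Group into 4-bit nibbles: 1011010111000100
  1011 = B
  0101 = 5
  1100 = C
  0100 = 4
= 0xB5C4


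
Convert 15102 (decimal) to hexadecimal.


Divide by 16 repeatedly:
15102 ÷ 16 = 943 remainder 14 (E)
943 ÷ 16 = 58 remainder 15 (F)
58 ÷ 16 = 3 remainder 10 (A)
3 ÷ 16 = 0 remainder 3 (3)
Reading remainders bottom-up:
= 0x3AFE


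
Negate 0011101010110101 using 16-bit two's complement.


Original: 0011101010110101
Step 1 - Invert all bits: 1100010101001010
Step 2 - Add 1: 1100010101001010 + 1
= 1100010101001011 (represents -15029)


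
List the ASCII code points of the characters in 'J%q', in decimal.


String: 'J%q'  (3 characters)
Per-character ASCII lookup:
  'J': uppercase starts at 65: 'J' = 65 + 9 = 74
  '%': special character: '%' = 37
  'q': lowercase starts at 97: 'q' = 97 + 16 = 113
= 74 37 113


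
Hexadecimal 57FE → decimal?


Positional values:
Position 0: E × 16^0 = 14 × 1 = 14
Position 1: F × 16^1 = 15 × 16 = 240
Position 2: 7 × 16^2 = 7 × 256 = 1792
Position 3: 5 × 16^3 = 5 × 4096 = 20480
Sum = 14 + 240 + 1792 + 20480
= 22526


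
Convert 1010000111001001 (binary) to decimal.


Positional values:
Bit 0: 1 × 2^0 = 1
Bit 3: 1 × 2^3 = 8
Bit 6: 1 × 2^6 = 64
Bit 7: 1 × 2^7 = 128
Bit 8: 1 × 2^8 = 256
Bit 13: 1 × 2^13 = 8192
Bit 15: 1 × 2^15 = 32768
Sum = 1 + 8 + 64 + 128 + 256 + 8192 + 32768
= 41417


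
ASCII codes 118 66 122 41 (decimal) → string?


Codes (decimal): 118 66 122 41
Per-code ASCII lookup:
  118  (range 97-122: lowercase, 118 - 97 = 21) → 'v'
  66  (range 65-90: uppercase, 66 - 65 = 1) → 'B'
  122  (range 97-122: lowercase, 122 - 97 = 25) → 'z'
  41  (special character) → ')'
= 'vBz)'


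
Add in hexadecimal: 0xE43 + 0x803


Align and add column by column (LSB to MSB, each column mod 16 with carry):
  0E43
+ 0803
  ----
  col 0: 3(3) + 3(3) + 0 (carry in) = 6 → 6(6), carry out 0
  col 1: 4(4) + 0(0) + 0 (carry in) = 4 → 4(4), carry out 0
  col 2: E(14) + 8(8) + 0 (carry in) = 22 → 6(6), carry out 1
  col 3: 0(0) + 0(0) + 1 (carry in) = 1 → 1(1), carry out 0
Reading digits MSB→LSB: 1646
Strip leading zeros: 1646
= 0x1646


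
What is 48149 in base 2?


Divide by 2 repeatedly:
48149 ÷ 2 = 24074 remainder 1
24074 ÷ 2 = 12037 remainder 0
12037 ÷ 2 = 6018 remainder 1
6018 ÷ 2 = 3009 remainder 0
3009 ÷ 2 = 1504 remainder 1
1504 ÷ 2 = 752 remainder 0
752 ÷ 2 = 376 remainder 0
376 ÷ 2 = 188 remainder 0
188 ÷ 2 = 94 remainder 0
94 ÷ 2 = 47 remainder 0
47 ÷ 2 = 23 remainder 1
23 ÷ 2 = 11 remainder 1
11 ÷ 2 = 5 remainder 1
5 ÷ 2 = 2 remainder 1
2 ÷ 2 = 1 remainder 0
1 ÷ 2 = 0 remainder 1
Reading remainders bottom-up:
= 1011110000010101


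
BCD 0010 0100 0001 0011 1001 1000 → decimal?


Each 4-bit group → digit:
  0010 → 2
  0100 → 4
  0001 → 1
  0011 → 3
  1001 → 9
  1000 → 8
= 241398


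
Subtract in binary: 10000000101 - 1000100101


Align and subtract column by column (LSB to MSB, borrowing when needed):
  10000000101
- 01000100101
  -----------
  col 0: (1 - 0 borrow-in) - 1 → 1 - 1 = 0, borrow out 0
  col 1: (0 - 0 borrow-in) - 0 → 0 - 0 = 0, borrow out 0
  col 2: (1 - 0 borrow-in) - 1 → 1 - 1 = 0, borrow out 0
  col 3: (0 - 0 borrow-in) - 0 → 0 - 0 = 0, borrow out 0
  col 4: (0 - 0 borrow-in) - 0 → 0 - 0 = 0, borrow out 0
  col 5: (0 - 0 borrow-in) - 1 → borrow from next column: (0+2) - 1 = 1, borrow out 1
  col 6: (0 - 1 borrow-in) - 0 → borrow from next column: (-1+2) - 0 = 1, borrow out 1
  col 7: (0 - 1 borrow-in) - 0 → borrow from next column: (-1+2) - 0 = 1, borrow out 1
  col 8: (0 - 1 borrow-in) - 0 → borrow from next column: (-1+2) - 0 = 1, borrow out 1
  col 9: (0 - 1 borrow-in) - 1 → borrow from next column: (-1+2) - 1 = 0, borrow out 1
  col 10: (1 - 1 borrow-in) - 0 → 0 - 0 = 0, borrow out 0
Reading bits MSB→LSB: 00111100000
Strip leading zeros: 111100000
= 111100000


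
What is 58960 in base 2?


Divide by 2 repeatedly:
58960 ÷ 2 = 29480 remainder 0
29480 ÷ 2 = 14740 remainder 0
14740 ÷ 2 = 7370 remainder 0
7370 ÷ 2 = 3685 remainder 0
3685 ÷ 2 = 1842 remainder 1
1842 ÷ 2 = 921 remainder 0
921 ÷ 2 = 460 remainder 1
460 ÷ 2 = 230 remainder 0
230 ÷ 2 = 115 remainder 0
115 ÷ 2 = 57 remainder 1
57 ÷ 2 = 28 remainder 1
28 ÷ 2 = 14 remainder 0
14 ÷ 2 = 7 remainder 0
7 ÷ 2 = 3 remainder 1
3 ÷ 2 = 1 remainder 1
1 ÷ 2 = 0 remainder 1
Reading remainders bottom-up:
= 1110011001010000


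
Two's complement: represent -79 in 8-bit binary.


Original: 01001111
Step 1 - Invert all bits: 10110000
Step 2 - Add 1: 10110000 + 1
= 10110001 (represents -79)


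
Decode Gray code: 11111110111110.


Gray code: 11111110111110
MSB stays the same: 1
Each subsequent bit = prev_binary XOR current_gray:
  B[1] = 1 XOR 1 = 0
  B[2] = 0 XOR 1 = 1
  B[3] = 1 XOR 1 = 0
  B[4] = 0 XOR 1 = 1
  B[5] = 1 XOR 1 = 0
  B[6] = 0 XOR 1 = 1
  B[7] = 1 XOR 0 = 1
  B[8] = 1 XOR 1 = 0
  B[9] = 0 XOR 1 = 1
  B[10] = 1 XOR 1 = 0
  B[11] = 0 XOR 1 = 1
  B[12] = 1 XOR 1 = 0
  B[13] = 0 XOR 0 = 0
= 10101011010100 (10964 decimal)


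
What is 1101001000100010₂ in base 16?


Group into 4-bit nibbles: 1101001000100010
  1101 = D
  0010 = 2
  0010 = 2
  0010 = 2
= 0xD222


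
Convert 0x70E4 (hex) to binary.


Each hex digit → 4 binary bits:
  7 = 0111
  0 = 0000
  E = 1110
  4 = 0100
Concatenate: 0111 0000 1110 0100
= 0111000011100100


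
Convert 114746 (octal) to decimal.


Positional values:
Position 0: 6 × 8^0 = 6
Position 1: 4 × 8^1 = 32
Position 2: 7 × 8^2 = 448
Position 3: 4 × 8^3 = 2048
Position 4: 1 × 8^4 = 4096
Position 5: 1 × 8^5 = 32768
Sum = 6 + 32 + 448 + 2048 + 4096 + 32768
= 39398


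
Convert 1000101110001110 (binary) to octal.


Group into 3-bit groups: 001000101110001110
  001 = 1
  000 = 0
  101 = 5
  110 = 6
  001 = 1
  110 = 6
= 0o105616


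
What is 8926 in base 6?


Divide by 6 repeatedly:
8926 ÷ 6 = 1487 remainder 4
1487 ÷ 6 = 247 remainder 5
247 ÷ 6 = 41 remainder 1
41 ÷ 6 = 6 remainder 5
6 ÷ 6 = 1 remainder 0
1 ÷ 6 = 0 remainder 1
Reading remainders bottom-up:
= 105154


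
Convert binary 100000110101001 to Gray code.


Binary: 100000110101001
Gray code: G = B XOR (B >> 1)
B >> 1 = 010000011010100
100000110101001 XOR 010000011010100:
  1 XOR 0 = 1
  0 XOR 1 = 1
  0 XOR 0 = 0
  0 XOR 0 = 0
  0 XOR 0 = 0
  0 XOR 0 = 0
  1 XOR 0 = 1
  1 XOR 1 = 0
  0 XOR 1 = 1
  1 XOR 0 = 1
  0 XOR 1 = 1
  1 XOR 0 = 1
  0 XOR 1 = 1
  0 XOR 0 = 0
  1 XOR 0 = 1
= 110000101111101


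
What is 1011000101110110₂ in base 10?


Positional values:
Bit 1: 1 × 2^1 = 2
Bit 2: 1 × 2^2 = 4
Bit 4: 1 × 2^4 = 16
Bit 5: 1 × 2^5 = 32
Bit 6: 1 × 2^6 = 64
Bit 8: 1 × 2^8 = 256
Bit 12: 1 × 2^12 = 4096
Bit 13: 1 × 2^13 = 8192
Bit 15: 1 × 2^15 = 32768
Sum = 2 + 4 + 16 + 32 + 64 + 256 + 4096 + 8192 + 32768
= 45430


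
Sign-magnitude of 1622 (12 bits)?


Sign bit: 0 (positive)
Magnitude: 1622 = 11001010110
= 011001010110


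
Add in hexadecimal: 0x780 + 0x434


Align and add column by column (LSB to MSB, each column mod 16 with carry):
  0780
+ 0434
  ----
  col 0: 0(0) + 4(4) + 0 (carry in) = 4 → 4(4), carry out 0
  col 1: 8(8) + 3(3) + 0 (carry in) = 11 → B(11), carry out 0
  col 2: 7(7) + 4(4) + 0 (carry in) = 11 → B(11), carry out 0
  col 3: 0(0) + 0(0) + 0 (carry in) = 0 → 0(0), carry out 0
Reading digits MSB→LSB: 0BB4
Strip leading zeros: BB4
= 0xBB4


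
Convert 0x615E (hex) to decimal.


Positional values:
Position 0: E × 16^0 = 14 × 1 = 14
Position 1: 5 × 16^1 = 5 × 16 = 80
Position 2: 1 × 16^2 = 1 × 256 = 256
Position 3: 6 × 16^3 = 6 × 4096 = 24576
Sum = 14 + 80 + 256 + 24576
= 24926


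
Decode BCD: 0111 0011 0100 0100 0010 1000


Each 4-bit group → digit:
  0111 → 7
  0011 → 3
  0100 → 4
  0100 → 4
  0010 → 2
  1000 → 8
= 734428


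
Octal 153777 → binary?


Each octal digit → 3 binary bits:
  1 = 001
  5 = 101
  3 = 011
  7 = 111
  7 = 111
  7 = 111
Concatenate: 001 101 011 111 111 111
= 001101011111111111


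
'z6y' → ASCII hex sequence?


String: 'z6y'  (3 characters)
Per-character ASCII lookup:
  'z': lowercase starts at 97: 'z' = 97 + 25 = 122 → 0x7A
  '6': digits start at 48: '6' = 48 + 6 = 54 → 0x36
  'y': lowercase starts at 97: 'y' = 97 + 24 = 121 → 0x79
= 0x7A 0x36 0x79


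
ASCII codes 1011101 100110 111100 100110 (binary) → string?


Codes (binary): 1011101 100110 111100 100110
Per-code ASCII lookup:
  1011101 = 93  (special character) → ']'
  100110 = 38  (special character) → '&'
  111100 = 60  (special character) → '<'
  100110 = 38  (special character) → '&'
= ']&<&'


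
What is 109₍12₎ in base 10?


Positional values (base 12):
  9 × 12^0 = 9 × 1 = 9
  0 × 12^1 = 0 × 12 = 0
  1 × 12^2 = 1 × 144 = 144
Sum = 9 + 0 + 144
= 153


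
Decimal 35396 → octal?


Divide by 8 repeatedly:
35396 ÷ 8 = 4424 remainder 4
4424 ÷ 8 = 553 remainder 0
553 ÷ 8 = 69 remainder 1
69 ÷ 8 = 8 remainder 5
8 ÷ 8 = 1 remainder 0
1 ÷ 8 = 0 remainder 1
Reading remainders bottom-up:
= 0o105104


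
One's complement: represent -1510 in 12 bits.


Original: 010111100110
Invert all bits:
  bit 0: 0 → 1
  bit 1: 1 → 0
  bit 2: 0 → 1
  bit 3: 1 → 0
  bit 4: 1 → 0
  bit 5: 1 → 0
  bit 6: 1 → 0
  bit 7: 0 → 1
  bit 8: 0 → 1
  bit 9: 1 → 0
  bit 10: 1 → 0
  bit 11: 0 → 1
= 101000011001


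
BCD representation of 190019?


Each digit → 4-bit binary:
  1 → 0001
  9 → 1001
  0 → 0000
  0 → 0000
  1 → 0001
  9 → 1001
= 0001 1001 0000 0000 0001 1001


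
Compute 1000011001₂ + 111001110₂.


Align and add column by column (LSB to MSB, carry propagating):
  01000011001
+ 00111001110
  -----------
  col 0: 1 + 0 + 0 (carry in) = 1 → bit 1, carry out 0
  col 1: 0 + 1 + 0 (carry in) = 1 → bit 1, carry out 0
  col 2: 0 + 1 + 0 (carry in) = 1 → bit 1, carry out 0
  col 3: 1 + 1 + 0 (carry in) = 2 → bit 0, carry out 1
  col 4: 1 + 0 + 1 (carry in) = 2 → bit 0, carry out 1
  col 5: 0 + 0 + 1 (carry in) = 1 → bit 1, carry out 0
  col 6: 0 + 1 + 0 (carry in) = 1 → bit 1, carry out 0
  col 7: 0 + 1 + 0 (carry in) = 1 → bit 1, carry out 0
  col 8: 0 + 1 + 0 (carry in) = 1 → bit 1, carry out 0
  col 9: 1 + 0 + 0 (carry in) = 1 → bit 1, carry out 0
  col 10: 0 + 0 + 0 (carry in) = 0 → bit 0, carry out 0
Reading bits MSB→LSB: 01111100111
Strip leading zeros: 1111100111
= 1111100111


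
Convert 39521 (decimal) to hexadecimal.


Divide by 16 repeatedly:
39521 ÷ 16 = 2470 remainder 1 (1)
2470 ÷ 16 = 154 remainder 6 (6)
154 ÷ 16 = 9 remainder 10 (A)
9 ÷ 16 = 0 remainder 9 (9)
Reading remainders bottom-up:
= 0x9A61


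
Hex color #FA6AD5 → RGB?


Hex: #FA6AD5
R = FA₁₆ = 250
G = 6A₁₆ = 106
B = D5₁₆ = 213
= RGB(250, 106, 213)


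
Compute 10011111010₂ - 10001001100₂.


Align and subtract column by column (LSB to MSB, borrowing when needed):
  10011111010
- 10001001100
  -----------
  col 0: (0 - 0 borrow-in) - 0 → 0 - 0 = 0, borrow out 0
  col 1: (1 - 0 borrow-in) - 0 → 1 - 0 = 1, borrow out 0
  col 2: (0 - 0 borrow-in) - 1 → borrow from next column: (0+2) - 1 = 1, borrow out 1
  col 3: (1 - 1 borrow-in) - 1 → borrow from next column: (0+2) - 1 = 1, borrow out 1
  col 4: (1 - 1 borrow-in) - 0 → 0 - 0 = 0, borrow out 0
  col 5: (1 - 0 borrow-in) - 0 → 1 - 0 = 1, borrow out 0
  col 6: (1 - 0 borrow-in) - 1 → 1 - 1 = 0, borrow out 0
  col 7: (1 - 0 borrow-in) - 0 → 1 - 0 = 1, borrow out 0
  col 8: (0 - 0 borrow-in) - 0 → 0 - 0 = 0, borrow out 0
  col 9: (0 - 0 borrow-in) - 0 → 0 - 0 = 0, borrow out 0
  col 10: (1 - 0 borrow-in) - 1 → 1 - 1 = 0, borrow out 0
Reading bits MSB→LSB: 00010101110
Strip leading zeros: 10101110
= 10101110


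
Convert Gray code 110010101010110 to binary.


Gray code: 110010101010110
MSB stays the same: 1
Each subsequent bit = prev_binary XOR current_gray:
  B[1] = 1 XOR 1 = 0
  B[2] = 0 XOR 0 = 0
  B[3] = 0 XOR 0 = 0
  B[4] = 0 XOR 1 = 1
  B[5] = 1 XOR 0 = 1
  B[6] = 1 XOR 1 = 0
  B[7] = 0 XOR 0 = 0
  B[8] = 0 XOR 1 = 1
  B[9] = 1 XOR 0 = 1
  B[10] = 1 XOR 1 = 0
  B[11] = 0 XOR 0 = 0
  B[12] = 0 XOR 1 = 1
  B[13] = 1 XOR 1 = 0
  B[14] = 0 XOR 0 = 0
= 100011001100100 (18020 decimal)


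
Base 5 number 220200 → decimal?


Positional values (base 5):
  0 × 5^0 = 0 × 1 = 0
  0 × 5^1 = 0 × 5 = 0
  2 × 5^2 = 2 × 25 = 50
  0 × 5^3 = 0 × 125 = 0
  2 × 5^4 = 2 × 625 = 1250
  2 × 5^5 = 2 × 3125 = 6250
Sum = 0 + 0 + 50 + 0 + 1250 + 6250
= 7550


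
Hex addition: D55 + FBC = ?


Align and add column by column (LSB to MSB, each column mod 16 with carry):
  0D55
+ 0FBC
  ----
  col 0: 5(5) + C(12) + 0 (carry in) = 17 → 1(1), carry out 1
  col 1: 5(5) + B(11) + 1 (carry in) = 17 → 1(1), carry out 1
  col 2: D(13) + F(15) + 1 (carry in) = 29 → D(13), carry out 1
  col 3: 0(0) + 0(0) + 1 (carry in) = 1 → 1(1), carry out 0
Reading digits MSB→LSB: 1D11
Strip leading zeros: 1D11
= 0x1D11


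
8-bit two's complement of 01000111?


Original: 01000111
Step 1 - Invert all bits: 10111000
Step 2 - Add 1: 10111000 + 1
= 10111001 (represents -71)


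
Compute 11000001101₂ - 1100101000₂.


Align and subtract column by column (LSB to MSB, borrowing when needed):
  11000001101
- 01100101000
  -----------
  col 0: (1 - 0 borrow-in) - 0 → 1 - 0 = 1, borrow out 0
  col 1: (0 - 0 borrow-in) - 0 → 0 - 0 = 0, borrow out 0
  col 2: (1 - 0 borrow-in) - 0 → 1 - 0 = 1, borrow out 0
  col 3: (1 - 0 borrow-in) - 1 → 1 - 1 = 0, borrow out 0
  col 4: (0 - 0 borrow-in) - 0 → 0 - 0 = 0, borrow out 0
  col 5: (0 - 0 borrow-in) - 1 → borrow from next column: (0+2) - 1 = 1, borrow out 1
  col 6: (0 - 1 borrow-in) - 0 → borrow from next column: (-1+2) - 0 = 1, borrow out 1
  col 7: (0 - 1 borrow-in) - 0 → borrow from next column: (-1+2) - 0 = 1, borrow out 1
  col 8: (0 - 1 borrow-in) - 1 → borrow from next column: (-1+2) - 1 = 0, borrow out 1
  col 9: (1 - 1 borrow-in) - 1 → borrow from next column: (0+2) - 1 = 1, borrow out 1
  col 10: (1 - 1 borrow-in) - 0 → 0 - 0 = 0, borrow out 0
Reading bits MSB→LSB: 01011100101
Strip leading zeros: 1011100101
= 1011100101


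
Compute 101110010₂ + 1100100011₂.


Align and add column by column (LSB to MSB, carry propagating):
  00101110010
+ 01100100011
  -----------
  col 0: 0 + 1 + 0 (carry in) = 1 → bit 1, carry out 0
  col 1: 1 + 1 + 0 (carry in) = 2 → bit 0, carry out 1
  col 2: 0 + 0 + 1 (carry in) = 1 → bit 1, carry out 0
  col 3: 0 + 0 + 0 (carry in) = 0 → bit 0, carry out 0
  col 4: 1 + 0 + 0 (carry in) = 1 → bit 1, carry out 0
  col 5: 1 + 1 + 0 (carry in) = 2 → bit 0, carry out 1
  col 6: 1 + 0 + 1 (carry in) = 2 → bit 0, carry out 1
  col 7: 0 + 0 + 1 (carry in) = 1 → bit 1, carry out 0
  col 8: 1 + 1 + 0 (carry in) = 2 → bit 0, carry out 1
  col 9: 0 + 1 + 1 (carry in) = 2 → bit 0, carry out 1
  col 10: 0 + 0 + 1 (carry in) = 1 → bit 1, carry out 0
Reading bits MSB→LSB: 10010010101
Strip leading zeros: 10010010101
= 10010010101


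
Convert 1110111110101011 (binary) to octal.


Group into 3-bit groups: 001110111110101011
  001 = 1
  110 = 6
  111 = 7
  110 = 6
  101 = 5
  011 = 3
= 0o167653


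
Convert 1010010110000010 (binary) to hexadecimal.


Group into 4-bit nibbles: 1010010110000010
  1010 = A
  0101 = 5
  1000 = 8
  0010 = 2
= 0xA582


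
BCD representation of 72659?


Each digit → 4-bit binary:
  7 → 0111
  2 → 0010
  6 → 0110
  5 → 0101
  9 → 1001
= 0111 0010 0110 0101 1001


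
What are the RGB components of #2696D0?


Hex: #2696D0
R = 26₁₆ = 38
G = 96₁₆ = 150
B = D0₁₆ = 208
= RGB(38, 150, 208)


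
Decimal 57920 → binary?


Divide by 2 repeatedly:
57920 ÷ 2 = 28960 remainder 0
28960 ÷ 2 = 14480 remainder 0
14480 ÷ 2 = 7240 remainder 0
7240 ÷ 2 = 3620 remainder 0
3620 ÷ 2 = 1810 remainder 0
1810 ÷ 2 = 905 remainder 0
905 ÷ 2 = 452 remainder 1
452 ÷ 2 = 226 remainder 0
226 ÷ 2 = 113 remainder 0
113 ÷ 2 = 56 remainder 1
56 ÷ 2 = 28 remainder 0
28 ÷ 2 = 14 remainder 0
14 ÷ 2 = 7 remainder 0
7 ÷ 2 = 3 remainder 1
3 ÷ 2 = 1 remainder 1
1 ÷ 2 = 0 remainder 1
Reading remainders bottom-up:
= 1110001001000000


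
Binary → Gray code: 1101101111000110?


Binary: 1101101111000110
Gray code: G = B XOR (B >> 1)
B >> 1 = 0110110111100011
1101101111000110 XOR 0110110111100011:
  1 XOR 0 = 1
  1 XOR 1 = 0
  0 XOR 1 = 1
  1 XOR 0 = 1
  1 XOR 1 = 0
  0 XOR 1 = 1
  1 XOR 0 = 1
  1 XOR 1 = 0
  1 XOR 1 = 0
  1 XOR 1 = 0
  0 XOR 1 = 1
  0 XOR 0 = 0
  0 XOR 0 = 0
  1 XOR 0 = 1
  1 XOR 1 = 0
  0 XOR 1 = 1
= 1011011000100101


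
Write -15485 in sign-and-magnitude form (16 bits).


Sign bit: 1 (negative)
Magnitude: 15485 = 011110001111101
= 1011110001111101


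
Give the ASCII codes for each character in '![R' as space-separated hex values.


String: '![R'  (3 characters)
Per-character ASCII lookup:
  '!': special character: '!' = 33 → 0x21
  '[': special character: '[' = 91 → 0x5B
  'R': uppercase starts at 65: 'R' = 65 + 17 = 82 → 0x52
= 0x21 0x5B 0x52


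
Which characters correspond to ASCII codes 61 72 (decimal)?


Codes (decimal): 61 72
Per-code ASCII lookup:
  61  (special character) → '='
  72  (range 65-90: uppercase, 72 - 65 = 7) → 'H'
= '=H'


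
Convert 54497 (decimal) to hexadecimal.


Divide by 16 repeatedly:
54497 ÷ 16 = 3406 remainder 1 (1)
3406 ÷ 16 = 212 remainder 14 (E)
212 ÷ 16 = 13 remainder 4 (4)
13 ÷ 16 = 0 remainder 13 (D)
Reading remainders bottom-up:
= 0xD4E1


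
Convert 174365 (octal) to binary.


Each octal digit → 3 binary bits:
  1 = 001
  7 = 111
  4 = 100
  3 = 011
  6 = 110
  5 = 101
Concatenate: 001 111 100 011 110 101
= 001111100011110101


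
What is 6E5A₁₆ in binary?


Each hex digit → 4 binary bits:
  6 = 0110
  E = 1110
  5 = 0101
  A = 1010
Concatenate: 0110 1110 0101 1010
= 0110111001011010


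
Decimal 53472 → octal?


Divide by 8 repeatedly:
53472 ÷ 8 = 6684 remainder 0
6684 ÷ 8 = 835 remainder 4
835 ÷ 8 = 104 remainder 3
104 ÷ 8 = 13 remainder 0
13 ÷ 8 = 1 remainder 5
1 ÷ 8 = 0 remainder 1
Reading remainders bottom-up:
= 0o150340


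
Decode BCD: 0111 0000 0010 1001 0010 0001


Each 4-bit group → digit:
  0111 → 7
  0000 → 0
  0010 → 2
  1001 → 9
  0010 → 2
  0001 → 1
= 702921


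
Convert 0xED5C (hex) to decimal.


Positional values:
Position 0: C × 16^0 = 12 × 1 = 12
Position 1: 5 × 16^1 = 5 × 16 = 80
Position 2: D × 16^2 = 13 × 256 = 3328
Position 3: E × 16^3 = 14 × 4096 = 57344
Sum = 12 + 80 + 3328 + 57344
= 60764


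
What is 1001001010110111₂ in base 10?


Positional values:
Bit 0: 1 × 2^0 = 1
Bit 1: 1 × 2^1 = 2
Bit 2: 1 × 2^2 = 4
Bit 4: 1 × 2^4 = 16
Bit 5: 1 × 2^5 = 32
Bit 7: 1 × 2^7 = 128
Bit 9: 1 × 2^9 = 512
Bit 12: 1 × 2^12 = 4096
Bit 15: 1 × 2^15 = 32768
Sum = 1 + 2 + 4 + 16 + 32 + 128 + 512 + 4096 + 32768
= 37559


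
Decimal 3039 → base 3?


Divide by 3 repeatedly:
3039 ÷ 3 = 1013 remainder 0
1013 ÷ 3 = 337 remainder 2
337 ÷ 3 = 112 remainder 1
112 ÷ 3 = 37 remainder 1
37 ÷ 3 = 12 remainder 1
12 ÷ 3 = 4 remainder 0
4 ÷ 3 = 1 remainder 1
1 ÷ 3 = 0 remainder 1
Reading remainders bottom-up:
= 11011120


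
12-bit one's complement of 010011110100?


Original: 010011110100
Invert all bits:
  bit 0: 0 → 1
  bit 1: 1 → 0
  bit 2: 0 → 1
  bit 3: 0 → 1
  bit 4: 1 → 0
  bit 5: 1 → 0
  bit 6: 1 → 0
  bit 7: 1 → 0
  bit 8: 0 → 1
  bit 9: 1 → 0
  bit 10: 0 → 1
  bit 11: 0 → 1
= 101100001011


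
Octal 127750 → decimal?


Positional values:
Position 0: 0 × 8^0 = 0
Position 1: 5 × 8^1 = 40
Position 2: 7 × 8^2 = 448
Position 3: 7 × 8^3 = 3584
Position 4: 2 × 8^4 = 8192
Position 5: 1 × 8^5 = 32768
Sum = 0 + 40 + 448 + 3584 + 8192 + 32768
= 45032


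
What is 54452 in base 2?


Divide by 2 repeatedly:
54452 ÷ 2 = 27226 remainder 0
27226 ÷ 2 = 13613 remainder 0
13613 ÷ 2 = 6806 remainder 1
6806 ÷ 2 = 3403 remainder 0
3403 ÷ 2 = 1701 remainder 1
1701 ÷ 2 = 850 remainder 1
850 ÷ 2 = 425 remainder 0
425 ÷ 2 = 212 remainder 1
212 ÷ 2 = 106 remainder 0
106 ÷ 2 = 53 remainder 0
53 ÷ 2 = 26 remainder 1
26 ÷ 2 = 13 remainder 0
13 ÷ 2 = 6 remainder 1
6 ÷ 2 = 3 remainder 0
3 ÷ 2 = 1 remainder 1
1 ÷ 2 = 0 remainder 1
Reading remainders bottom-up:
= 1101010010110100


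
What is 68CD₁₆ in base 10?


Positional values:
Position 0: D × 16^0 = 13 × 1 = 13
Position 1: C × 16^1 = 12 × 16 = 192
Position 2: 8 × 16^2 = 8 × 256 = 2048
Position 3: 6 × 16^3 = 6 × 4096 = 24576
Sum = 13 + 192 + 2048 + 24576
= 26829


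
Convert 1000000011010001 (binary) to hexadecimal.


Group into 4-bit nibbles: 1000000011010001
  1000 = 8
  0000 = 0
  1101 = D
  0001 = 1
= 0x80D1


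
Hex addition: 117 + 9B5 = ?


Align and add column by column (LSB to MSB, each column mod 16 with carry):
  0117
+ 09B5
  ----
  col 0: 7(7) + 5(5) + 0 (carry in) = 12 → C(12), carry out 0
  col 1: 1(1) + B(11) + 0 (carry in) = 12 → C(12), carry out 0
  col 2: 1(1) + 9(9) + 0 (carry in) = 10 → A(10), carry out 0
  col 3: 0(0) + 0(0) + 0 (carry in) = 0 → 0(0), carry out 0
Reading digits MSB→LSB: 0ACC
Strip leading zeros: ACC
= 0xACC


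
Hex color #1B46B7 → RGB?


Hex: #1B46B7
R = 1B₁₆ = 27
G = 46₁₆ = 70
B = B7₁₆ = 183
= RGB(27, 70, 183)


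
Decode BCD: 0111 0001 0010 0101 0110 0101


Each 4-bit group → digit:
  0111 → 7
  0001 → 1
  0010 → 2
  0101 → 5
  0110 → 6
  0101 → 5
= 712565


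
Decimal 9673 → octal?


Divide by 8 repeatedly:
9673 ÷ 8 = 1209 remainder 1
1209 ÷ 8 = 151 remainder 1
151 ÷ 8 = 18 remainder 7
18 ÷ 8 = 2 remainder 2
2 ÷ 8 = 0 remainder 2
Reading remainders bottom-up:
= 0o22711


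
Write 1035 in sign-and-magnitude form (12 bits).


Sign bit: 0 (positive)
Magnitude: 1035 = 10000001011
= 010000001011


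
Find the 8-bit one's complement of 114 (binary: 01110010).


Original: 01110010
Invert all bits:
  bit 0: 0 → 1
  bit 1: 1 → 0
  bit 2: 1 → 0
  bit 3: 1 → 0
  bit 4: 0 → 1
  bit 5: 0 → 1
  bit 6: 1 → 0
  bit 7: 0 → 1
= 10001101


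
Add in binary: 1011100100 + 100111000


Align and add column by column (LSB to MSB, carry propagating):
  01011100100
+ 00100111000
  -----------
  col 0: 0 + 0 + 0 (carry in) = 0 → bit 0, carry out 0
  col 1: 0 + 0 + 0 (carry in) = 0 → bit 0, carry out 0
  col 2: 1 + 0 + 0 (carry in) = 1 → bit 1, carry out 0
  col 3: 0 + 1 + 0 (carry in) = 1 → bit 1, carry out 0
  col 4: 0 + 1 + 0 (carry in) = 1 → bit 1, carry out 0
  col 5: 1 + 1 + 0 (carry in) = 2 → bit 0, carry out 1
  col 6: 1 + 0 + 1 (carry in) = 2 → bit 0, carry out 1
  col 7: 1 + 0 + 1 (carry in) = 2 → bit 0, carry out 1
  col 8: 0 + 1 + 1 (carry in) = 2 → bit 0, carry out 1
  col 9: 1 + 0 + 1 (carry in) = 2 → bit 0, carry out 1
  col 10: 0 + 0 + 1 (carry in) = 1 → bit 1, carry out 0
Reading bits MSB→LSB: 10000011100
Strip leading zeros: 10000011100
= 10000011100


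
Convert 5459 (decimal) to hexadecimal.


Divide by 16 repeatedly:
5459 ÷ 16 = 341 remainder 3 (3)
341 ÷ 16 = 21 remainder 5 (5)
21 ÷ 16 = 1 remainder 5 (5)
1 ÷ 16 = 0 remainder 1 (1)
Reading remainders bottom-up:
= 0x1553


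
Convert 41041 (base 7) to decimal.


Positional values (base 7):
  1 × 7^0 = 1 × 1 = 1
  4 × 7^1 = 4 × 7 = 28
  0 × 7^2 = 0 × 49 = 0
  1 × 7^3 = 1 × 343 = 343
  4 × 7^4 = 4 × 2401 = 9604
Sum = 1 + 28 + 0 + 343 + 9604
= 9976


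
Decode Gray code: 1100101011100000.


Gray code: 1100101011100000
MSB stays the same: 1
Each subsequent bit = prev_binary XOR current_gray:
  B[1] = 1 XOR 1 = 0
  B[2] = 0 XOR 0 = 0
  B[3] = 0 XOR 0 = 0
  B[4] = 0 XOR 1 = 1
  B[5] = 1 XOR 0 = 1
  B[6] = 1 XOR 1 = 0
  B[7] = 0 XOR 0 = 0
  B[8] = 0 XOR 1 = 1
  B[9] = 1 XOR 1 = 0
  B[10] = 0 XOR 1 = 1
  B[11] = 1 XOR 0 = 1
  B[12] = 1 XOR 0 = 1
  B[13] = 1 XOR 0 = 1
  B[14] = 1 XOR 0 = 1
  B[15] = 1 XOR 0 = 1
= 1000110010111111 (36031 decimal)


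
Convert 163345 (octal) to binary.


Each octal digit → 3 binary bits:
  1 = 001
  6 = 110
  3 = 011
  3 = 011
  4 = 100
  5 = 101
Concatenate: 001 110 011 011 100 101
= 001110011011100101


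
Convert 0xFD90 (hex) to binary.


Each hex digit → 4 binary bits:
  F = 1111
  D = 1101
  9 = 1001
  0 = 0000
Concatenate: 1111 1101 1001 0000
= 1111110110010000


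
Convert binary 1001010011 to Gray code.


Binary: 1001010011
Gray code: G = B XOR (B >> 1)
B >> 1 = 0100101001
1001010011 XOR 0100101001:
  1 XOR 0 = 1
  0 XOR 1 = 1
  0 XOR 0 = 0
  1 XOR 0 = 1
  0 XOR 1 = 1
  1 XOR 0 = 1
  0 XOR 1 = 1
  0 XOR 0 = 0
  1 XOR 0 = 1
  1 XOR 1 = 0
= 1101111010


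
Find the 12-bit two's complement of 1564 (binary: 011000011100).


Original: 011000011100
Step 1 - Invert all bits: 100111100011
Step 2 - Add 1: 100111100011 + 1
= 100111100100 (represents -1564)


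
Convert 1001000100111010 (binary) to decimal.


Positional values:
Bit 1: 1 × 2^1 = 2
Bit 3: 1 × 2^3 = 8
Bit 4: 1 × 2^4 = 16
Bit 5: 1 × 2^5 = 32
Bit 8: 1 × 2^8 = 256
Bit 12: 1 × 2^12 = 4096
Bit 15: 1 × 2^15 = 32768
Sum = 2 + 8 + 16 + 32 + 256 + 4096 + 32768
= 37178


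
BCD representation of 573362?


Each digit → 4-bit binary:
  5 → 0101
  7 → 0111
  3 → 0011
  3 → 0011
  6 → 0110
  2 → 0010
= 0101 0111 0011 0011 0110 0010


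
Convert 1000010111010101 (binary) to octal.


Group into 3-bit groups: 001000010111010101
  001 = 1
  000 = 0
  010 = 2
  111 = 7
  010 = 2
  101 = 5
= 0o102725


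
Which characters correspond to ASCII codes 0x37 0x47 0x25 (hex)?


Codes (hex): 0x37 0x47 0x25
Per-code ASCII lookup:
  0x37 = 55  (range 48-57: digits, 55 - 48 = 7) → '7'
  0x47 = 71  (range 65-90: uppercase, 71 - 65 = 6) → 'G'
  0x25 = 37  (special character) → '%'
= '7G%'


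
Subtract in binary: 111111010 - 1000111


Align and subtract column by column (LSB to MSB, borrowing when needed):
  111111010
- 001000111
  ---------
  col 0: (0 - 0 borrow-in) - 1 → borrow from next column: (0+2) - 1 = 1, borrow out 1
  col 1: (1 - 1 borrow-in) - 1 → borrow from next column: (0+2) - 1 = 1, borrow out 1
  col 2: (0 - 1 borrow-in) - 1 → borrow from next column: (-1+2) - 1 = 0, borrow out 1
  col 3: (1 - 1 borrow-in) - 0 → 0 - 0 = 0, borrow out 0
  col 4: (1 - 0 borrow-in) - 0 → 1 - 0 = 1, borrow out 0
  col 5: (1 - 0 borrow-in) - 0 → 1 - 0 = 1, borrow out 0
  col 6: (1 - 0 borrow-in) - 1 → 1 - 1 = 0, borrow out 0
  col 7: (1 - 0 borrow-in) - 0 → 1 - 0 = 1, borrow out 0
  col 8: (1 - 0 borrow-in) - 0 → 1 - 0 = 1, borrow out 0
Reading bits MSB→LSB: 110110011
Strip leading zeros: 110110011
= 110110011


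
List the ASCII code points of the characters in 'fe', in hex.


String: 'fe'  (2 characters)
Per-character ASCII lookup:
  'f': lowercase starts at 97: 'f' = 97 + 5 = 102 → 0x66
  'e': lowercase starts at 97: 'e' = 97 + 4 = 101 → 0x65
= 0x66 0x65


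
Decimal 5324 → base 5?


Divide by 5 repeatedly:
5324 ÷ 5 = 1064 remainder 4
1064 ÷ 5 = 212 remainder 4
212 ÷ 5 = 42 remainder 2
42 ÷ 5 = 8 remainder 2
8 ÷ 5 = 1 remainder 3
1 ÷ 5 = 0 remainder 1
Reading remainders bottom-up:
= 132244


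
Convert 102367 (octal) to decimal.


Positional values:
Position 0: 7 × 8^0 = 7
Position 1: 6 × 8^1 = 48
Position 2: 3 × 8^2 = 192
Position 3: 2 × 8^3 = 1024
Position 4: 0 × 8^4 = 0
Position 5: 1 × 8^5 = 32768
Sum = 7 + 48 + 192 + 1024 + 0 + 32768
= 34039


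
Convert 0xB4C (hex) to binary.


Each hex digit → 4 binary bits:
  B = 1011
  4 = 0100
  C = 1100
Concatenate: 1011 0100 1100
= 101101001100


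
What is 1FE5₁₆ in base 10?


Positional values:
Position 0: 5 × 16^0 = 5 × 1 = 5
Position 1: E × 16^1 = 14 × 16 = 224
Position 2: F × 16^2 = 15 × 256 = 3840
Position 3: 1 × 16^3 = 1 × 4096 = 4096
Sum = 5 + 224 + 3840 + 4096
= 8165


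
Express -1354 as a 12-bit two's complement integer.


Original: 010101001010
Step 1 - Invert all bits: 101010110101
Step 2 - Add 1: 101010110101 + 1
= 101010110110 (represents -1354)


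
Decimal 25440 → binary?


Divide by 2 repeatedly:
25440 ÷ 2 = 12720 remainder 0
12720 ÷ 2 = 6360 remainder 0
6360 ÷ 2 = 3180 remainder 0
3180 ÷ 2 = 1590 remainder 0
1590 ÷ 2 = 795 remainder 0
795 ÷ 2 = 397 remainder 1
397 ÷ 2 = 198 remainder 1
198 ÷ 2 = 99 remainder 0
99 ÷ 2 = 49 remainder 1
49 ÷ 2 = 24 remainder 1
24 ÷ 2 = 12 remainder 0
12 ÷ 2 = 6 remainder 0
6 ÷ 2 = 3 remainder 0
3 ÷ 2 = 1 remainder 1
1 ÷ 2 = 0 remainder 1
Reading remainders bottom-up:
= 110001101100000


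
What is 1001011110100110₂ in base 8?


Group into 3-bit groups: 001001011110100110
  001 = 1
  001 = 1
  011 = 3
  110 = 6
  100 = 4
  110 = 6
= 0o113646


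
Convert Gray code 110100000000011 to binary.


Gray code: 110100000000011
MSB stays the same: 1
Each subsequent bit = prev_binary XOR current_gray:
  B[1] = 1 XOR 1 = 0
  B[2] = 0 XOR 0 = 0
  B[3] = 0 XOR 1 = 1
  B[4] = 1 XOR 0 = 1
  B[5] = 1 XOR 0 = 1
  B[6] = 1 XOR 0 = 1
  B[7] = 1 XOR 0 = 1
  B[8] = 1 XOR 0 = 1
  B[9] = 1 XOR 0 = 1
  B[10] = 1 XOR 0 = 1
  B[11] = 1 XOR 0 = 1
  B[12] = 1 XOR 0 = 1
  B[13] = 1 XOR 1 = 0
  B[14] = 0 XOR 1 = 1
= 100111111111101 (20477 decimal)


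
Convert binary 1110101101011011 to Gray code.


Binary: 1110101101011011
Gray code: G = B XOR (B >> 1)
B >> 1 = 0111010110101101
1110101101011011 XOR 0111010110101101:
  1 XOR 0 = 1
  1 XOR 1 = 0
  1 XOR 1 = 0
  0 XOR 1 = 1
  1 XOR 0 = 1
  0 XOR 1 = 1
  1 XOR 0 = 1
  1 XOR 1 = 0
  0 XOR 1 = 1
  1 XOR 0 = 1
  0 XOR 1 = 1
  1 XOR 0 = 1
  1 XOR 1 = 0
  0 XOR 1 = 1
  1 XOR 0 = 1
  1 XOR 1 = 0
= 1001111011110110


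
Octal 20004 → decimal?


Positional values:
Position 0: 4 × 8^0 = 4
Position 1: 0 × 8^1 = 0
Position 2: 0 × 8^2 = 0
Position 3: 0 × 8^3 = 0
Position 4: 2 × 8^4 = 8192
Sum = 4 + 0 + 0 + 0 + 8192
= 8196


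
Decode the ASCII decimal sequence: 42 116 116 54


Codes (decimal): 42 116 116 54
Per-code ASCII lookup:
  42  (special character) → '*'
  116  (range 97-122: lowercase, 116 - 97 = 19) → 't'
  116  (range 97-122: lowercase, 116 - 97 = 19) → 't'
  54  (range 48-57: digits, 54 - 48 = 6) → '6'
= '*tt6'


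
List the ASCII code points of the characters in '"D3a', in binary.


String: '"D3a'  (4 characters)
Per-character ASCII lookup:
  '"': special character: '"' = 34 → 100010
  'D': uppercase starts at 65: 'D' = 65 + 3 = 68 → 1000100
  '3': digits start at 48: '3' = 48 + 3 = 51 → 110011
  'a': lowercase starts at 97: 'a' = 97 + 0 = 97 → 1100001
= 100010 1000100 110011 1100001


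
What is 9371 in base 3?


Divide by 3 repeatedly:
9371 ÷ 3 = 3123 remainder 2
3123 ÷ 3 = 1041 remainder 0
1041 ÷ 3 = 347 remainder 0
347 ÷ 3 = 115 remainder 2
115 ÷ 3 = 38 remainder 1
38 ÷ 3 = 12 remainder 2
12 ÷ 3 = 4 remainder 0
4 ÷ 3 = 1 remainder 1
1 ÷ 3 = 0 remainder 1
Reading remainders bottom-up:
= 110212002


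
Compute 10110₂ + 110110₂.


Align and add column by column (LSB to MSB, carry propagating):
  0010110
+ 0110110
  -------
  col 0: 0 + 0 + 0 (carry in) = 0 → bit 0, carry out 0
  col 1: 1 + 1 + 0 (carry in) = 2 → bit 0, carry out 1
  col 2: 1 + 1 + 1 (carry in) = 3 → bit 1, carry out 1
  col 3: 0 + 0 + 1 (carry in) = 1 → bit 1, carry out 0
  col 4: 1 + 1 + 0 (carry in) = 2 → bit 0, carry out 1
  col 5: 0 + 1 + 1 (carry in) = 2 → bit 0, carry out 1
  col 6: 0 + 0 + 1 (carry in) = 1 → bit 1, carry out 0
Reading bits MSB→LSB: 1001100
Strip leading zeros: 1001100
= 1001100


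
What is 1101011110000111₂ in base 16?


Group into 4-bit nibbles: 1101011110000111
  1101 = D
  0111 = 7
  1000 = 8
  0111 = 7
= 0xD787


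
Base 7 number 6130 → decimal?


Positional values (base 7):
  0 × 7^0 = 0 × 1 = 0
  3 × 7^1 = 3 × 7 = 21
  1 × 7^2 = 1 × 49 = 49
  6 × 7^3 = 6 × 343 = 2058
Sum = 0 + 21 + 49 + 2058
= 2128


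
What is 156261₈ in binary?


Each octal digit → 3 binary bits:
  1 = 001
  5 = 101
  6 = 110
  2 = 010
  6 = 110
  1 = 001
Concatenate: 001 101 110 010 110 001
= 001101110010110001


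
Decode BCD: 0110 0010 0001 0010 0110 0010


Each 4-bit group → digit:
  0110 → 6
  0010 → 2
  0001 → 1
  0010 → 2
  0110 → 6
  0010 → 2
= 621262


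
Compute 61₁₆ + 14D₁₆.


Align and add column by column (LSB to MSB, each column mod 16 with carry):
  0061
+ 014D
  ----
  col 0: 1(1) + D(13) + 0 (carry in) = 14 → E(14), carry out 0
  col 1: 6(6) + 4(4) + 0 (carry in) = 10 → A(10), carry out 0
  col 2: 0(0) + 1(1) + 0 (carry in) = 1 → 1(1), carry out 0
  col 3: 0(0) + 0(0) + 0 (carry in) = 0 → 0(0), carry out 0
Reading digits MSB→LSB: 01AE
Strip leading zeros: 1AE
= 0x1AE


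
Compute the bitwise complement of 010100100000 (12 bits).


Original: 010100100000
Invert all bits:
  bit 0: 0 → 1
  bit 1: 1 → 0
  bit 2: 0 → 1
  bit 3: 1 → 0
  bit 4: 0 → 1
  bit 5: 0 → 1
  bit 6: 1 → 0
  bit 7: 0 → 1
  bit 8: 0 → 1
  bit 9: 0 → 1
  bit 10: 0 → 1
  bit 11: 0 → 1
= 101011011111


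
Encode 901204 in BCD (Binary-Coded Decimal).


Each digit → 4-bit binary:
  9 → 1001
  0 → 0000
  1 → 0001
  2 → 0010
  0 → 0000
  4 → 0100
= 1001 0000 0001 0010 0000 0100


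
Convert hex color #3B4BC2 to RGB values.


Hex: #3B4BC2
R = 3B₁₆ = 59
G = 4B₁₆ = 75
B = C2₁₆ = 194
= RGB(59, 75, 194)


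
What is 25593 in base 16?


Divide by 16 repeatedly:
25593 ÷ 16 = 1599 remainder 9 (9)
1599 ÷ 16 = 99 remainder 15 (F)
99 ÷ 16 = 6 remainder 3 (3)
6 ÷ 16 = 0 remainder 6 (6)
Reading remainders bottom-up:
= 0x63F9


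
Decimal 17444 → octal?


Divide by 8 repeatedly:
17444 ÷ 8 = 2180 remainder 4
2180 ÷ 8 = 272 remainder 4
272 ÷ 8 = 34 remainder 0
34 ÷ 8 = 4 remainder 2
4 ÷ 8 = 0 remainder 4
Reading remainders bottom-up:
= 0o42044


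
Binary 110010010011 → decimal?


Positional values:
Bit 0: 1 × 2^0 = 1
Bit 1: 1 × 2^1 = 2
Bit 4: 1 × 2^4 = 16
Bit 7: 1 × 2^7 = 128
Bit 10: 1 × 2^10 = 1024
Bit 11: 1 × 2^11 = 2048
Sum = 1 + 2 + 16 + 128 + 1024 + 2048
= 3219


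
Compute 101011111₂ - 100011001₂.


Align and subtract column by column (LSB to MSB, borrowing when needed):
  101011111
- 100011001
  ---------
  col 0: (1 - 0 borrow-in) - 1 → 1 - 1 = 0, borrow out 0
  col 1: (1 - 0 borrow-in) - 0 → 1 - 0 = 1, borrow out 0
  col 2: (1 - 0 borrow-in) - 0 → 1 - 0 = 1, borrow out 0
  col 3: (1 - 0 borrow-in) - 1 → 1 - 1 = 0, borrow out 0
  col 4: (1 - 0 borrow-in) - 1 → 1 - 1 = 0, borrow out 0
  col 5: (0 - 0 borrow-in) - 0 → 0 - 0 = 0, borrow out 0
  col 6: (1 - 0 borrow-in) - 0 → 1 - 0 = 1, borrow out 0
  col 7: (0 - 0 borrow-in) - 0 → 0 - 0 = 0, borrow out 0
  col 8: (1 - 0 borrow-in) - 1 → 1 - 1 = 0, borrow out 0
Reading bits MSB→LSB: 001000110
Strip leading zeros: 1000110
= 1000110
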